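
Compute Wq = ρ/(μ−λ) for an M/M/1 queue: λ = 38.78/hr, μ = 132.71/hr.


ρ = 38.78/132.71 = 0.2922
Wq = ρ/(μ−λ) = 0.2922/(132.71 − 38.78) = 0.2922/93.93 = 0.003111 hr

Final: 0.003111 hr


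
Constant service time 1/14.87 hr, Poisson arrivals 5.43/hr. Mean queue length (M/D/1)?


ρ = 5.43/14.87 = 0.3652
M/D/1: Lq = ρ²/(2(1−ρ)) = 0.1333/(2·0.6348) = 0.10502

Final: 0.10502


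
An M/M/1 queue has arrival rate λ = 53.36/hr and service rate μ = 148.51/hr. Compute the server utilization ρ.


ρ = λ/μ = 53.36/148.51 = 0.3593

Final: 0.3593


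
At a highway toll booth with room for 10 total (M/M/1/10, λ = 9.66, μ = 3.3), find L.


ρ = 9.66/3.3 = 2.9273
L = ρ[1 − (K+1)ρ^K + Kρ^(K+1)] / [(1−ρ)(1−ρ^(K+1))]
Numerator: 2.9273·(1 − 11·46198.924497 + 10·135236.851710) = 2471149.035798
Denominator: (-1.9273)·(-135235.851710) = 260636.368751
L = 2471149.035798/260636.368751 = 9.4812

Final: 9.4812


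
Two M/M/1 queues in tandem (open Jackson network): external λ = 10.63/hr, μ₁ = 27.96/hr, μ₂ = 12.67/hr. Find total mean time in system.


Each node sees arrival rate λ = 10.63/hr (tandem ⇒ throughput preserved).
W₁ = 1/(μ₁−λ) = 1/(27.96−10.63) = 0.05770 hr
W₂ = 1/(μ₂−λ) = 1/(12.67−10.63) = 0.49020 hr
W_total = W₁ + W₂ = 0.05770 + 0.49020 = 0.54790 hr

Final: 0.54790 hr


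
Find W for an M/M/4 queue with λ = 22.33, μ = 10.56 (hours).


a = 2.1146; ρ = 0.5286; P₀ = 0.115027
Lq = P₀·a^c·ρ/(c!(1−ρ)²) = 0.22801
Wq = Lq/λ = 0.22801/22.33 = 0.01021 hr
W = Wq + 1/μ = 0.01021 + 0.09470 = 0.10491 hr

Final: 0.10491 hr


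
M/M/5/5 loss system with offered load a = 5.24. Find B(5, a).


B(c,a) = (a^c/c!) / Σ_{k=0}^{c} a^k/k!
a^5/5! = 32.921165
Σ terms (k=0..5): 1.00000 + 5.24000 + 13.72880 + 23.97964 + 31.41332 + 32.92116 = 108.282927
B = 32.921165/108.282927 = 0.304029

Final: 0.304029


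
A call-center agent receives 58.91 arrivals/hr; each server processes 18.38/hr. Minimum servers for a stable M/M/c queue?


Stability requires cμ > λ ⇔ c > λ/μ.
λ/μ = 58.91/18.38 = 3.2051
Minimum integer c = ⌊3.2051⌋ + 1 = 4
Check: 4·18.38 = 73.52 > 58.91, while 3·18.38 = 55.14 ≤ 58.91

Final: 4 servers


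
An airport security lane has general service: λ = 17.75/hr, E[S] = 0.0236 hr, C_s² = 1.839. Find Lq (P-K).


ρ = λ·E[S] = 17.75·0.0236 = 0.4189
Lq = ρ²(1+C_s²)/(2(1−ρ)) = 0.1755·(1+1.839)/(2·0.5811)
= 0.1755·2.8390/1.1622 = 0.42865

Final: 0.42865


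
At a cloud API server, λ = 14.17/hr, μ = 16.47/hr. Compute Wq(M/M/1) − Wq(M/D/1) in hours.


ρ = 14.17/16.47 = 0.8604
Wq(M/M/1) = ρ/(μ−λ) = 0.8604/2.30 = 0.37407 hr
Wq(M/D/1) = ρ/(2(μ−λ)) = 0.18703 hr
Savings = 0.37407 − 0.18703 = 0.18703 hr

Final: 0.18703 hr


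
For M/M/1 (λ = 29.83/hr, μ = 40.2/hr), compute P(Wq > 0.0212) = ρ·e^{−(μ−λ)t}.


ρ = 29.83/40.2 = 0.7420
P(Wq > t) = ρ·e^{−(μ−λ)t} = 0.7420·e^{−0.2198}
= 0.7420·0.802644 = 0.595594

Final: 0.595594


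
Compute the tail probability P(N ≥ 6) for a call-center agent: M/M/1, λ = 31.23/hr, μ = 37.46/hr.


ρ = 31.23/37.46 = 0.8337
P(N ≥ n) = ρ^n = 0.8337^6 = 0.335757

Final: 0.335757


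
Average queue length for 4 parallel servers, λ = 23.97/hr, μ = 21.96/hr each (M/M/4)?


a = λ/μ = 1.0915; ρ = a/4 = 0.2729
P₀ = 0.334970
Lq = P₀·a^c·ρ / (c!·(1−ρ)²) = 0.334970·1.41952·0.2729/(24·0.52870)
= 0.01023

Final: 0.01023


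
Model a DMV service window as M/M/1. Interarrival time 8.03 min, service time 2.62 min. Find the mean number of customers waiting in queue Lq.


λ = 60/8.03 = 7.4720 /hr
μ = 60/2.62 = 22.9008 /hr
ρ = λ/μ = 7.4720/22.9008 = 0.3263
Lq = ρ²/(1−ρ) = 0.1065/0.6737 = 0.1580

Final: 0.1580


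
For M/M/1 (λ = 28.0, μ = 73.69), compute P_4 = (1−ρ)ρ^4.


ρ = 28.0/73.69 = 0.3800
P_n = (1−ρ)·ρ^n = (1 − 0.3800)·0.3800^4 = 0.6200·0.020845 = 0.012924

Final: 0.012924


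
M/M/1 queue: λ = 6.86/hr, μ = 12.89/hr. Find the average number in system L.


ρ = λ/μ = 6.86/12.89 = 0.5322
L = ρ/(1−ρ) = 0.5322/(1 − 0.5322) = 0.5322/0.4678 = 1.1376

Final: 1.1376


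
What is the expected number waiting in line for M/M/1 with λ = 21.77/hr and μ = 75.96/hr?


ρ = 21.77/75.96 = 0.2866
Lq = ρ²/(1−ρ) = 0.08214/0.7134 = 0.1151

Final: 0.1151


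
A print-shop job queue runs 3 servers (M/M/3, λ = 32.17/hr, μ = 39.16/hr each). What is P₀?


a = λ/μ = 32.17/39.16 = 0.8215; ρ = a/c = 0.2738
Σ_{k=0}^{2} a^k/k! (terms k=0..2) = 1.00000 + 0.82150 + 0.33743 = 2.15893
Tail: a^3/(3!(1−ρ)) = 0.55440/(6·0.7262) = 0.12724
P₀ = 1/(2.15893 + 0.12724) = 1/2.28618 = 0.437411

Final: 0.437411


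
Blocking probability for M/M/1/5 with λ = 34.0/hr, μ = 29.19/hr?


ρ = λ/μ = 34.0/29.19 = 1.1648
P_K = (1−ρ)ρ^K/(1−ρ^(K+1)) = (-0.1648·2.143997)/(1 − 2.497290)
= -0.353293/-1.497290 = 0.235955

Final: 0.235955


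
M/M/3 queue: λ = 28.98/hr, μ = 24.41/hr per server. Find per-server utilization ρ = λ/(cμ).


ρ = λ/(cμ) = 28.98/(3·24.41) = 28.98/73.23 = 0.3957

Final: 0.3957


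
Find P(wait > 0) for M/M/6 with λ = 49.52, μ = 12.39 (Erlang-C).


a = λ/μ = 3.9968; ρ = a/6 = 0.6661
P₀ = 0.016747 (from M/M/c formula)
C(c,a) = [a^c/(c!(1−ρ))]·P₀ = [4076.20463/(720·0.3339)]·0.016747
= 16.95681·0.016747 = 0.283973

Final: 0.283973


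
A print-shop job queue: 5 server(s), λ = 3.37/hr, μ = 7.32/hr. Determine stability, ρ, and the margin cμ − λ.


Total capacity cμ = 5·7.32 = 36.60/hr
ρ = λ/(cμ) = 3.37/36.60 = 0.09208
Stable ⇔ ρ < 1: YES
Spare capacity = cμ − λ = 36.60 − 3.37 = 33.23/hr

Final: ρ = 0.09208; stable; margin = 33.23/hr


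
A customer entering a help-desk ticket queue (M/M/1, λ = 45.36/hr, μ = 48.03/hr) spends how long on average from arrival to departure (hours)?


W = 1/(μ−λ) = 1/(48.03 − 45.36) = 1/2.67 = 0.3745 hr

Final: 0.3745 hr


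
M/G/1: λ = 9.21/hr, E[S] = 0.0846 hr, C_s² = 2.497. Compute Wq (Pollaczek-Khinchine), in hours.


ρ = λ·E[S] = 9.21·0.0846 = 0.7792
E[S²] = E[S]²(1+C_s²) = 0.0846²·(1+2.497) = 0.025029
Wq = λ·E[S²]/(2(1−ρ)) = 9.21·0.025029/(2·0.2208) = 0.52192 hr

Final: 0.52192 hr


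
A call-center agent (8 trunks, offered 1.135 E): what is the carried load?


B(8,1.135) = 0.00002195 (Erlang-B)
Carried load = a(1 − B) = 1.135·(1 − 0.00002195) = 1.135·0.999978 = 1.1350 E

Final: 1.1350 Erlangs


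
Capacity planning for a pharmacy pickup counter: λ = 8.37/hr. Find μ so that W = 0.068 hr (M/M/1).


W = 1/(μ−λ) ⇒ μ − λ = 1/W = 1/0.068 = 14.7059
μ = λ + 1/W = 8.37 + 14.7059 = 23.0759 per hr

Final: 23.0759 /hr


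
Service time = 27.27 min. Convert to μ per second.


μ = 1/(service time) in consistent units.
1 second = 0.0166667 min, so μ = 0.0166667/27.27 = 0.0006112 per second

Final: 0.0006112 /sec


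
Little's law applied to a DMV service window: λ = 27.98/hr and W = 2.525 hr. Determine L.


L = λW = 27.98·2.525 = 70.6495

Final: 70.6495


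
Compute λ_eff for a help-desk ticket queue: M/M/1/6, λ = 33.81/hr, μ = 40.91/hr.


ρ = 0.8264; P_K = (1−ρ)ρ^6/(1−ρ^7) = 0.075068
λ_eff = λ(1 − P_K) = 33.81·(1 − 0.075068) = 33.81·0.924932 = 31.2720 /hr

Final: 31.2720 /hr


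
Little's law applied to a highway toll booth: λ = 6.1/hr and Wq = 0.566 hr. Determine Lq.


Lq = λWq = 6.1·0.566 = 3.4526

Final: 3.4526


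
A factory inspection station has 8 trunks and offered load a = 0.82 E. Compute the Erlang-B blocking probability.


B(c,a) = (a^c/c!) / Σ_{k=0}^{c} a^k/k!
a^8/8! = 0.000005070
Σ terms (k=0..8): 1.00000 + 0.82000 + 0.33620 + 0.09189 + 0.01884 + 0.003089 + 0.0004222 + 0.00004946 + 0.000005070 = 2.270499
B = 0.000005070/2.270499 = 0.000002233

Final: 0.000002233


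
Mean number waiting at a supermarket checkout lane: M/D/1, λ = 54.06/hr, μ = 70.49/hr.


ρ = 54.06/70.49 = 0.7669
M/D/1: Lq = ρ²/(2(1−ρ)) = 0.5882/(2·0.2331) = 1.26170

Final: 1.26170


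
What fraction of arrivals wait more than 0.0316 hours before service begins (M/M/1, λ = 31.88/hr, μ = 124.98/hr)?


ρ = 31.88/124.98 = 0.2551
P(Wq > t) = ρ·e^{−(μ−λ)t} = 0.2551·e^{−2.9420}
= 0.2551·0.052762 = 0.013459

Final: 0.013459


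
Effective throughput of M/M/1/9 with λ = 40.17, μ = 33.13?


ρ = 1.2125; P_K = (1−ρ)ρ^9/(1−ρ^10) = 0.205124
λ_eff = λ(1 − P_K) = 40.17·(1 − 0.205124) = 40.17·0.794876 = 31.9302 /hr

Final: 31.9302 /hr


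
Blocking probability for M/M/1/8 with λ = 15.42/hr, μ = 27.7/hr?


ρ = λ/μ = 15.42/27.7 = 0.5567
P_K = (1−ρ)ρ^K/(1−ρ^(K+1)) = (0.4433·0.009222)/(1 − 0.005134)
= 0.004088/0.994866 = 0.004110

Final: 0.004110


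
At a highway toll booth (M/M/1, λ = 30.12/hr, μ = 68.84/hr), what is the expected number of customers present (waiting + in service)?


ρ = λ/μ = 30.12/68.84 = 0.4375
L = ρ/(1−ρ) = 0.4375/(1 − 0.4375) = 0.4375/0.5625 = 0.7779

Final: 0.7779


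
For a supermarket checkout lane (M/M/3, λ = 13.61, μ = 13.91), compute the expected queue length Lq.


a = λ/μ = 0.9784; ρ = a/3 = 0.3261
P₀ = 0.371917
Lq = P₀·a^c·ρ / (c!·(1−ρ)²) = 0.371917·0.93668·0.3261/(6·0.45408)
= 0.04170

Final: 0.04170


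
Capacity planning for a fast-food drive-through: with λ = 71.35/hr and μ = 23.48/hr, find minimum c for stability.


Stability requires cμ > λ ⇔ c > λ/μ.
λ/μ = 71.35/23.48 = 3.0388
Minimum integer c = ⌊3.0388⌋ + 1 = 4
Check: 4·23.48 = 93.92 > 71.35, while 3·23.48 = 70.44 ≤ 71.35

Final: 4 servers


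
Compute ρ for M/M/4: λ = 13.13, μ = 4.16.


ρ = λ/(cμ) = 13.13/(4·4.16) = 13.13/16.64 = 0.7891

Final: 0.7891


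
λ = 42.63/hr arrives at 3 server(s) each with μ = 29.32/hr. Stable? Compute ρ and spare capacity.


Total capacity cμ = 3·29.32 = 87.96/hr
ρ = λ/(cμ) = 42.63/87.96 = 0.4847
Stable ⇔ ρ < 1: YES
Spare capacity = cμ − λ = 87.96 − 42.63 = 45.33/hr

Final: ρ = 0.4847; stable; margin = 45.33/hr


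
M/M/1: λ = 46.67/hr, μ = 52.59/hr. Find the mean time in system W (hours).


W = 1/(μ−λ) = 1/(52.59 − 46.67) = 1/5.92 = 0.1689 hr

Final: 0.1689 hr


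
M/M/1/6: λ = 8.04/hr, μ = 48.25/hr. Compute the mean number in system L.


ρ = 8.04/48.25 = 0.1666
L = ρ[1 − (K+1)ρ^K + Kρ^(K+1)] / [(1−ρ)(1−ρ^(K+1))]
Numerator: 0.1666·(1 − 7·0.00002141 + 6·0.000003567) = 0.166611
Denominator: (0.8334)·(0.999996) = 0.833365
L = 0.166611/0.833365 = 0.1999

Final: 0.1999


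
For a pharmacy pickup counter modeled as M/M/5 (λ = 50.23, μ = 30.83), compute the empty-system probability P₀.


a = λ/μ = 50.23/30.83 = 1.6293; ρ = a/c = 0.3259
Σ_{k=0}^{4} a^k/k! (terms k=0..4) = 1.00000 + 1.62926 + 1.32724 + 0.72080 + 0.29359 = 4.97090
Tail: a^5/(5!(1−ρ)) = 11.48017/(120·0.6741) = 0.14191
P₀ = 1/(4.97090 + 0.14191) = 1/5.11281 = 0.195587

Final: 0.195587


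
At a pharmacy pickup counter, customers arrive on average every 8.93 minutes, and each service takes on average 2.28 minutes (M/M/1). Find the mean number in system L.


λ = 60/8.93 = 6.7189 /hr
μ = 60/2.28 = 26.3158 /hr
ρ = λ/μ = 6.7189/26.3158 = 0.2553
L = ρ/(1−ρ) = 0.2553/0.7447 = 0.3429

Final: 0.3429


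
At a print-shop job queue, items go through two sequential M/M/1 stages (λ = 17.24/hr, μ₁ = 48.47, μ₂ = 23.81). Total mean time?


Each node sees arrival rate λ = 17.24/hr (tandem ⇒ throughput preserved).
W₁ = 1/(μ₁−λ) = 1/(48.47−17.24) = 0.03202 hr
W₂ = 1/(μ₂−λ) = 1/(23.81−17.24) = 0.15221 hr
W_total = W₁ + W₂ = 0.03202 + 0.15221 = 0.18423 hr

Final: 0.18423 hr


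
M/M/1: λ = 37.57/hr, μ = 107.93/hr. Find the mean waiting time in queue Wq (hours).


ρ = 37.57/107.93 = 0.3481
Wq = ρ/(μ−λ) = 0.3481/(107.93 − 37.57) = 0.3481/70.36 = 0.004947 hr

Final: 0.004947 hr


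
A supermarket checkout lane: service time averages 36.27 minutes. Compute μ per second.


μ = 1/(service time) in consistent units.
1 second = 0.0166667 min, so μ = 0.0166667/36.27 = 0.0004595 per second

Final: 0.0004595 /sec


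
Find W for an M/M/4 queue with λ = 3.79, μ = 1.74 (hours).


a = 2.1782; ρ = 0.5445; P₀ = 0.107159
Lq = P₀·a^c·ρ/(c!(1−ρ)²) = 0.26382
Wq = Lq/λ = 0.26382/3.79 = 0.06961 hr
W = Wq + 1/μ = 0.06961 + 0.57471 = 0.64432 hr

Final: 0.64432 hr


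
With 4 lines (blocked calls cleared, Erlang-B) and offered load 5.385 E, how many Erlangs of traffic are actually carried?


B(4,5.385) = 0.427559 (Erlang-B)
Carried load = a(1 − B) = 5.385·(1 − 0.427559) = 5.385·0.572441 = 3.0826 E

Final: 3.0826 Erlangs


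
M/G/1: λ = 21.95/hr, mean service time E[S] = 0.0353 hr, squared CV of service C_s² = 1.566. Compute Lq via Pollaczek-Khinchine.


ρ = λ·E[S] = 21.95·0.0353 = 0.7748
Lq = ρ²(1+C_s²)/(2(1−ρ)) = 0.6004·(1+1.566)/(2·0.2252)
= 0.6004·2.5660/0.4503 = 3.42093

Final: 3.42093


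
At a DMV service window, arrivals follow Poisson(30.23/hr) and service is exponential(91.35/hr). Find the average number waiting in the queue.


ρ = 30.23/91.35 = 0.3309
Lq = ρ²/(1−ρ) = 0.1095/0.6691 = 0.1637

Final: 0.1637


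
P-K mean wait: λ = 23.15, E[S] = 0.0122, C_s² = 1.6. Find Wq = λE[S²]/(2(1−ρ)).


ρ = λ·E[S] = 23.15·0.0122 = 0.2824
E[S²] = E[S]²(1+C_s²) = 0.0122²·(1+1.6) = 0.0003870
Wq = λ·E[S²]/(2(1−ρ)) = 23.15·0.0003870/(2·0.7176) = 0.006242 hr

Final: 0.006242 hr


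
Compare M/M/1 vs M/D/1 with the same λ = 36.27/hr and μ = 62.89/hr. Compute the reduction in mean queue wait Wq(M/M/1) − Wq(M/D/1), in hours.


ρ = 36.27/62.89 = 0.5767
Wq(M/M/1) = ρ/(μ−λ) = 0.5767/26.62 = 0.02166 hr
Wq(M/D/1) = ρ/(2(μ−λ)) = 0.01083 hr
Savings = 0.02166 − 0.01083 = 0.01083 hr

Final: 0.01083 hr


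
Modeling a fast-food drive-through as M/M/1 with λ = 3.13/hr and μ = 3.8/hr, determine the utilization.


ρ = λ/μ = 3.13/3.8 = 0.8237

Final: 0.8237


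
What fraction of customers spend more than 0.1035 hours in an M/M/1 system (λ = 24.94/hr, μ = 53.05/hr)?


W ~ Exponential(μ−λ) for M/M/1.
μ − λ = 53.05 − 24.94 = 28.1100
P(W > t) = e^{−(μ−λ)t} = e^{−2.9094} = 0.054509

Final: 0.054509


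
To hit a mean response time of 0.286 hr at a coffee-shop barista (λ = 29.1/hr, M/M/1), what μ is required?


W = 1/(μ−λ) ⇒ μ − λ = 1/W = 1/0.286 = 3.4965
μ = λ + 1/W = 29.1 + 3.4965 = 32.5965 per hr

Final: 32.5965 /hr


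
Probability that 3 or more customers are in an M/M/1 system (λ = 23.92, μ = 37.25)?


ρ = 23.92/37.25 = 0.6421
P(N ≥ n) = ρ^n = 0.6421^3 = 0.264792

Final: 0.264792


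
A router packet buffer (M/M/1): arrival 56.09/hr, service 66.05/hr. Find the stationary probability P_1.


ρ = 56.09/66.05 = 0.8492
P_n = (1−ρ)·ρ^n = (1 − 0.8492)·0.8492^1 = 0.1508·0.849205 = 0.128056

Final: 0.128056


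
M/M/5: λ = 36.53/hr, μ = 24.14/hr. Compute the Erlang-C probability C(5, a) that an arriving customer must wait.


a = λ/μ = 1.5133; ρ = a/5 = 0.3027
P₀ = 0.219824 (from M/M/c formula)
C(c,a) = [a^c/(c!(1−ρ))]·P₀ = [7.93528/(120·0.6973)]·0.219824
= 0.09483·0.219824 = 0.020845

Final: 0.020845


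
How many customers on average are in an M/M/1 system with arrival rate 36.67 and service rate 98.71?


ρ = λ/μ = 36.67/98.71 = 0.3715
L = ρ/(1−ρ) = 0.3715/(1 − 0.3715) = 0.3715/0.6285 = 0.5911

Final: 0.5911


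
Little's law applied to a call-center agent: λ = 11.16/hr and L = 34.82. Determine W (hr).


W = L/λ = 34.82/11.16 = 3.1201 hr

Final: 3.1201 hr


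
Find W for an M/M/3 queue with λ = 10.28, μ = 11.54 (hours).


a = 0.8908; ρ = 0.2969; P₀ = 0.407304
Lq = P₀·a^c·ρ/(c!(1−ρ)²) = 0.02883
Wq = Lq/λ = 0.02883/10.28 = 0.002804 hr
W = Wq + 1/μ = 0.002804 + 0.08666 = 0.08946 hr

Final: 0.08946 hr


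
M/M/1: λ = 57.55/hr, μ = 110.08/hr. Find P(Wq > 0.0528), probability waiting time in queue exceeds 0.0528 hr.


ρ = 57.55/110.08 = 0.5228
P(Wq > t) = ρ·e^{−(μ−λ)t} = 0.5228·e^{−2.7736}
= 0.5228·0.062438 = 0.032643

Final: 0.032643


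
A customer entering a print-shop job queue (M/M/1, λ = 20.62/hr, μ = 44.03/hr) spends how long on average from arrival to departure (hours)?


W = 1/(μ−λ) = 1/(44.03 − 20.62) = 1/23.41 = 0.04272 hr

Final: 0.04272 hr


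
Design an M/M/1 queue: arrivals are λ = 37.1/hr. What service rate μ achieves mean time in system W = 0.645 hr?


W = 1/(μ−λ) ⇒ μ − λ = 1/W = 1/0.645 = 1.5504
μ = λ + 1/W = 37.1 + 1.5504 = 38.6504 per hr

Final: 38.6504 /hr


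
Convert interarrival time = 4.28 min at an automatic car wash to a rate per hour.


λ = 1/(interarrival time) in consistent units.
1 hour = 60 min, so λ = 60/4.28 = 14.0187 per hour

Final: 14.0187 /hr


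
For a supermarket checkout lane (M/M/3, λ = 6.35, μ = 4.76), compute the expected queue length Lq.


a = λ/μ = 1.3340; ρ = a/3 = 0.4447
P₀ = 0.254040
Lq = P₀·a^c·ρ / (c!·(1−ρ)²) = 0.254040·2.37411·0.4447/(6·0.30838)
= 0.14495

Final: 0.14495


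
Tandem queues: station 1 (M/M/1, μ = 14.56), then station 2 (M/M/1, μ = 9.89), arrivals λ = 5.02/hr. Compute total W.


Each node sees arrival rate λ = 5.02/hr (tandem ⇒ throughput preserved).
W₁ = 1/(μ₁−λ) = 1/(14.56−5.02) = 0.10482 hr
W₂ = 1/(μ₂−λ) = 1/(9.89−5.02) = 0.20534 hr
W_total = W₁ + W₂ = 0.10482 + 0.20534 = 0.31016 hr

Final: 0.31016 hr


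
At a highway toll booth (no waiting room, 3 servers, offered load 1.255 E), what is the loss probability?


B(c,a) = (a^c/c!) / Σ_{k=0}^{c} a^k/k!
a^3/3! = 0.329443
Σ terms (k=0..3): 1.00000 + 1.25500 + 0.78751 + 0.32944 = 3.371955
B = 0.329443/3.371955 = 0.097701

Final: 0.097701


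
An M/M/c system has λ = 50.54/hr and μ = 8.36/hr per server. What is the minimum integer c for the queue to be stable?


Stability requires cμ > λ ⇔ c > λ/μ.
λ/μ = 50.54/8.36 = 6.0455
Minimum integer c = ⌊6.0455⌋ + 1 = 7
Check: 7·8.36 = 58.52 > 50.54, while 6·8.36 = 50.16 ≤ 50.54

Final: 7 servers


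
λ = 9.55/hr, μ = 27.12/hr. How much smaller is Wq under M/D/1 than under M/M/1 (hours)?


ρ = 9.55/27.12 = 0.3521
Wq(M/M/1) = ρ/(μ−λ) = 0.3521/17.57 = 0.02004 hr
Wq(M/D/1) = ρ/(2(μ−λ)) = 0.01002 hr
Savings = 0.02004 − 0.01002 = 0.01002 hr

Final: 0.01002 hr


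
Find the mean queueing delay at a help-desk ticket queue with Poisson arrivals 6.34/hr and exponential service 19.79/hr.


ρ = 6.34/19.79 = 0.3204
Wq = ρ/(μ−λ) = 0.3204/(19.79 − 6.34) = 0.3204/13.45 = 0.02382 hr

Final: 0.02382 hr


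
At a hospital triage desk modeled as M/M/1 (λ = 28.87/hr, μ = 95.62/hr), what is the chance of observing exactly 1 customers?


ρ = 28.87/95.62 = 0.3019
P_n = (1−ρ)·ρ^n = (1 − 0.3019)·0.3019^1 = 0.6981·0.301924 = 0.210766

Final: 0.210766


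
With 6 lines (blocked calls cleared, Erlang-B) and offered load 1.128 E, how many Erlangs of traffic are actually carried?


B(6,1.128) = 0.0009262 (Erlang-B)
Carried load = a(1 − B) = 1.128·(1 − 0.0009262) = 1.128·0.999074 = 1.1270 E

Final: 1.1270 Erlangs


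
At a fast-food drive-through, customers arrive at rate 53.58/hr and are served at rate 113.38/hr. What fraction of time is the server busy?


ρ = λ/μ = 53.58/113.38 = 0.4726

Final: 0.4726


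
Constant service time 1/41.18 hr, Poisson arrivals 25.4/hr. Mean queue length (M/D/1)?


ρ = 25.4/41.18 = 0.6168
M/D/1: Lq = ρ²/(2(1−ρ)) = 0.3804/(2·0.3832) = 0.49641

Final: 0.49641


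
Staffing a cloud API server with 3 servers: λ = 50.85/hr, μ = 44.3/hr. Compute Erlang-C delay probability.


a = λ/μ = 1.1479; ρ = a/3 = 0.3826
P₀ = 0.311050 (from M/M/c formula)
C(c,a) = [a^c/(c!(1−ρ))]·P₀ = [1.51238/(6·0.6174)]·0.311050
= 0.40828·0.311050 = 0.126995

Final: 0.126995


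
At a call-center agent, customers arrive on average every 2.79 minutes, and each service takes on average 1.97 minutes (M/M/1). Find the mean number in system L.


λ = 60/2.79 = 21.5054 /hr
μ = 60/1.97 = 30.4569 /hr
ρ = λ/μ = 21.5054/30.4569 = 0.7061
L = ρ/(1−ρ) = 0.7061/0.2939 = 2.4024

Final: 2.4024


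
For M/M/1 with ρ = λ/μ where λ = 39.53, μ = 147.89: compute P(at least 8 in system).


ρ = 39.53/147.89 = 0.2673
P(N ≥ n) = ρ^n = 0.2673^8 = 0.00002606

Final: 0.00002606


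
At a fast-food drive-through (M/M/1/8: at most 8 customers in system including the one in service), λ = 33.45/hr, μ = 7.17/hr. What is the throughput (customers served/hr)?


ρ = 4.6653; P_K = (1−ρ)ρ^8/(1−ρ^9) = 0.785651
λ_eff = λ(1 − P_K) = 33.45·(1 − 0.785651) = 33.45·0.214349 = 7.1700 /hr

Final: 7.1700 /hr


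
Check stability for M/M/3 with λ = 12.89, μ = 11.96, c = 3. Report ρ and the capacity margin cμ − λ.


Total capacity cμ = 3·11.96 = 35.88/hr
ρ = λ/(cμ) = 12.89/35.88 = 0.3593
Stable ⇔ ρ < 1: YES
Spare capacity = cμ − λ = 35.88 − 12.89 = 22.99/hr

Final: ρ = 0.3593; stable; margin = 22.99/hr


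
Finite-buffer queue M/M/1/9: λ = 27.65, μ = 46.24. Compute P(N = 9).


ρ = λ/μ = 27.65/46.24 = 0.5980
P_K = (1−ρ)ρ^K/(1−ρ^(K+1)) = (0.4020·0.009775)/(1 − 0.005845)
= 0.003930/0.994155 = 0.003953

Final: 0.003953


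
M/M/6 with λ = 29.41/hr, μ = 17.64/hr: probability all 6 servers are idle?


a = λ/μ = 29.41/17.64 = 1.6672; ρ = a/c = 0.2779
Σ_{k=0}^{5} a^k/k! (terms k=0..5) = 1.00000 + 1.66723 + 1.38983 + 0.77239 + 0.32194 + 0.10735 = 5.25875
Tail: a^6/(6!(1−ρ)) = 21.47725/(720·0.7221) = 0.04131
P₀ = 1/(5.25875 + 0.04131) = 1/5.30006 = 0.188677

Final: 0.188677


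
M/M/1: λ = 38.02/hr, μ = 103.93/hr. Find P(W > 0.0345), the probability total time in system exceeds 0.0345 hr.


W ~ Exponential(μ−λ) for M/M/1.
μ − λ = 103.93 − 38.02 = 65.9100
P(W > t) = e^{−(μ−λ)t} = e^{−2.2739} = 0.102911

Final: 0.102911


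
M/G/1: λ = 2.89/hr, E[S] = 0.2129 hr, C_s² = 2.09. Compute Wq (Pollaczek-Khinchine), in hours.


ρ = λ·E[S] = 2.89·0.2129 = 0.6153
E[S²] = E[S]²(1+C_s²) = 0.2129²·(1+2.09) = 0.140059
Wq = λ·E[S²]/(2(1−ρ)) = 2.89·0.140059/(2·0.3847) = 0.52606 hr

Final: 0.52606 hr


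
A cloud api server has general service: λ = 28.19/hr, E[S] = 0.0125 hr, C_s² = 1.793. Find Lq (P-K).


ρ = λ·E[S] = 28.19·0.0125 = 0.3524
Lq = ρ²(1+C_s²)/(2(1−ρ)) = 0.1242·(1+1.793)/(2·0.6476)
= 0.1242·2.7930/1.2952 = 0.26775

Final: 0.26775


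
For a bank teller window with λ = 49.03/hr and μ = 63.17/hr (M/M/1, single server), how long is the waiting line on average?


ρ = 49.03/63.17 = 0.7762
Lq = ρ²/(1−ρ) = 0.6024/0.2238 = 2.6913

Final: 2.6913


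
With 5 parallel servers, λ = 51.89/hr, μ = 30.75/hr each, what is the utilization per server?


ρ = λ/(cμ) = 51.89/(5·30.75) = 51.89/153.75 = 0.3375

Final: 0.3375


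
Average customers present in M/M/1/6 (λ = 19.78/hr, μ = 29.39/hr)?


ρ = 19.78/29.39 = 0.6730
L = ρ[1 − (K+1)ρ^K + Kρ^(K+1)] / [(1−ρ)(1−ρ^(K+1))]
Numerator: 0.6730·(1 − 7·0.092931 + 6·0.062544) = 0.487769
Denominator: (0.3270)·(0.937456) = 0.306531
L = 0.487769/0.306531 = 1.5913

Final: 1.5913


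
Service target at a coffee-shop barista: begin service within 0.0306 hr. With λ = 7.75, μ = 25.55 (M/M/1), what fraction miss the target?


ρ = 7.75/25.55 = 0.3033
P(Wq > t) = ρ·e^{−(μ−λ)t} = 0.3033·e^{−0.5447}
= 0.3033·0.580027 = 0.175938

Final: 0.175938


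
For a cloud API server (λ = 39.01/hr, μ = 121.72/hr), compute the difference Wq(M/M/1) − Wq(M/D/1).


ρ = 39.01/121.72 = 0.3205
Wq(M/M/1) = ρ/(μ−λ) = 0.3205/82.71 = 0.003875 hr
Wq(M/D/1) = ρ/(2(μ−λ)) = 0.001937 hr
Savings = 0.003875 − 0.001937 = 0.001937 hr

Final: 0.001937 hr


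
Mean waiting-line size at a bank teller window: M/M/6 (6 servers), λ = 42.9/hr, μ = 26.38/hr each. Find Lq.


a = λ/μ = 1.6262; ρ = a/6 = 0.2710
P₀ = 0.196588
Lq = P₀·a^c·ρ / (c!·(1−ρ)²) = 0.196588·18.49673·0.2710/(720·0.53138)
= 0.002576

Final: 0.002576


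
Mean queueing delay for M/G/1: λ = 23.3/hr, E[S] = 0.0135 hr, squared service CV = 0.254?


ρ = λ·E[S] = 23.3·0.0135 = 0.3145
E[S²] = E[S]²(1+C_s²) = 0.0135²·(1+0.254) = 0.0002285
Wq = λ·E[S²]/(2(1−ρ)) = 23.3·0.0002285/(2·0.6855) = 0.003884 hr

Final: 0.003884 hr


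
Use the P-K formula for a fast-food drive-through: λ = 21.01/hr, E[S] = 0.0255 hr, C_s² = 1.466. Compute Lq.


ρ = λ·E[S] = 21.01·0.0255 = 0.5358
Lq = ρ²(1+C_s²)/(2(1−ρ)) = 0.2870·(1+1.466)/(2·0.4642)
= 0.2870·2.4660/0.9285 = 0.76234

Final: 0.76234


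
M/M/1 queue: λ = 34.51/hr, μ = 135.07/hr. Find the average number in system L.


ρ = λ/μ = 34.51/135.07 = 0.2555
L = ρ/(1−ρ) = 0.2555/(1 − 0.2555) = 0.2555/0.7445 = 0.3432

Final: 0.3432


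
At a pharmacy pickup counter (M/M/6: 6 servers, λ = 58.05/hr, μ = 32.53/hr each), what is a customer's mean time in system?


a = 1.7845; ρ = 0.2974; P₀ = 0.167756
Lq = P₀·a^c·ρ/(c!(1−ρ)²) = 0.004533
Wq = Lq/λ = 0.004533/58.05 = 0.00007810 hr
W = Wq + 1/μ = 0.00007810 + 0.03074 = 0.03082 hr

Final: 0.03082 hr


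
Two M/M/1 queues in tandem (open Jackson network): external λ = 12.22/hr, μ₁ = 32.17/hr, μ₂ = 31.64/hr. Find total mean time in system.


Each node sees arrival rate λ = 12.22/hr (tandem ⇒ throughput preserved).
W₁ = 1/(μ₁−λ) = 1/(32.17−12.22) = 0.05013 hr
W₂ = 1/(μ₂−λ) = 1/(31.64−12.22) = 0.05149 hr
W_total = W₁ + W₂ = 0.05013 + 0.05149 = 0.10162 hr

Final: 0.10162 hr


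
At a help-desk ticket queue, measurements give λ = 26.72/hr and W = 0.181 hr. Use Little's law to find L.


L = λW = 26.72·0.181 = 4.8363

Final: 4.8363


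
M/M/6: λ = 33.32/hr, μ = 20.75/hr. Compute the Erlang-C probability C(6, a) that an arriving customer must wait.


a = λ/μ = 1.6058; ρ = a/6 = 0.2676
P₀ = 0.200655 (from M/M/c formula)
C(c,a) = [a^c/(c!(1−ρ))]·P₀ = [17.14436/(720·0.7324)]·0.200655
= 0.03251·0.200655 = 0.006524

Final: 0.006524


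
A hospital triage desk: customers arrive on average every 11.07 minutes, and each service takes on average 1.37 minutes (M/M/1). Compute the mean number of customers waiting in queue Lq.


λ = 60/11.07 = 5.4201 /hr
μ = 60/1.37 = 43.7956 /hr
ρ = λ/μ = 5.4201/43.7956 = 0.1238
Lq = ρ²/(1−ρ) = 0.01532/0.8762 = 0.01748

Final: 0.01748


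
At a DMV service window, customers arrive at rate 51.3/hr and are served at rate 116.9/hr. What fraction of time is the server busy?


ρ = λ/μ = 51.3/116.9 = 0.4388

Final: 0.4388


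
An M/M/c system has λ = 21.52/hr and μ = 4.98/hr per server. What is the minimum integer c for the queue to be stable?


Stability requires cμ > λ ⇔ c > λ/μ.
λ/μ = 21.52/4.98 = 4.3213
Minimum integer c = ⌊4.3213⌋ + 1 = 5
Check: 5·4.98 = 24.90 > 21.52, while 4·4.98 = 19.92 ≤ 21.52

Final: 5 servers


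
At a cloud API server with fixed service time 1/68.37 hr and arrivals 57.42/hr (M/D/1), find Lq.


ρ = 57.42/68.37 = 0.8398
M/D/1: Lq = ρ²/(2(1−ρ)) = 0.7053/(2·0.1602) = 2.20200

Final: 2.20200


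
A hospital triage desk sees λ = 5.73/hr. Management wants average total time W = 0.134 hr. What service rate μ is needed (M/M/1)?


W = 1/(μ−λ) ⇒ μ − λ = 1/W = 1/0.134 = 7.4627
μ = λ + 1/W = 5.73 + 7.4627 = 13.1927 per hr

Final: 13.1927 /hr


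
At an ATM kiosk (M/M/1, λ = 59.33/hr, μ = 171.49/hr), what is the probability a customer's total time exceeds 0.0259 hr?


W ~ Exponential(μ−λ) for M/M/1.
μ − λ = 171.49 − 59.33 = 112.1600
P(W > t) = e^{−(μ−λ)t} = e^{−2.9049} = 0.054752

Final: 0.054752


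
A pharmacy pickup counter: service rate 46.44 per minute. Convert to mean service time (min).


Mean service time = 1/μ = 1/46.44 minute = 0.02153 minute
In minutes: 0.02153 × 1 = 0.02153 min

Final: 0.02153 min


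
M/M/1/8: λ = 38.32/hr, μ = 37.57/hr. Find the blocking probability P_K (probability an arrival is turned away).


ρ = λ/μ = 38.32/37.57 = 1.0200
P_K = (1−ρ)ρ^K/(1−ρ^(K+1)) = (-0.01996·1.171317)/(1 − 1.194700)
= -0.023383/-0.194700 = 0.120096

Final: 0.120096


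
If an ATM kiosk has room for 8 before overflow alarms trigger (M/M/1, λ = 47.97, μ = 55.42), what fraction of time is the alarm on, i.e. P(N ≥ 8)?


ρ = 47.97/55.42 = 0.8656
P(N ≥ n) = ρ^n = 0.8656^8 = 0.315083

Final: 0.315083


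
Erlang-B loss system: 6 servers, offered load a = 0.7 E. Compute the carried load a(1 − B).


B(6,0.7) = 0.00008114 (Erlang-B)
Carried load = a(1 − B) = 0.7·(1 − 0.00008114) = 0.7·0.999919 = 0.6999 E

Final: 0.6999 Erlangs


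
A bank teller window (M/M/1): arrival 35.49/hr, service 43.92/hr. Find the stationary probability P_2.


ρ = 35.49/43.92 = 0.8081
P_n = (1−ρ)·ρ^n = (1 − 0.8081)·0.8081^2 = 0.1919·0.652961 = 0.125329

Final: 0.125329


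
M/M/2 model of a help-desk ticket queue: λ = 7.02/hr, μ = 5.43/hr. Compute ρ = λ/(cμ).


ρ = λ/(cμ) = 7.02/(2·5.43) = 7.02/10.86 = 0.6464

Final: 0.6464


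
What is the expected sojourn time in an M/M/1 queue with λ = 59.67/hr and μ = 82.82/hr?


W = 1/(μ−λ) = 1/(82.82 − 59.67) = 1/23.15 = 0.04320 hr

Final: 0.04320 hr


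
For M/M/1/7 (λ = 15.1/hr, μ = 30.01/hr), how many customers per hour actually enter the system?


ρ = 0.5032; P_K = (1−ρ)ρ^7/(1−ρ^8) = 0.004074
λ_eff = λ(1 − P_K) = 15.1·(1 − 0.004074) = 15.1·0.995926 = 15.0385 /hr

Final: 15.0385 /hr


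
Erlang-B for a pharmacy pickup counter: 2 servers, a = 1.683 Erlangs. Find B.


B(c,a) = (a^c/c!) / Σ_{k=0}^{c} a^k/k!
a^2/2! = 1.416245
Σ terms (k=0..2): 1.00000 + 1.68300 + 1.41624 = 4.099245
B = 1.416245/4.099245 = 0.345489

Final: 0.345489


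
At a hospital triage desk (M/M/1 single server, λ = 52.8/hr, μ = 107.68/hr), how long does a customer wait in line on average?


ρ = 52.8/107.68 = 0.4903
Wq = ρ/(μ−λ) = 0.4903/(107.68 − 52.8) = 0.4903/54.88 = 0.008935 hr

Final: 0.008935 hr


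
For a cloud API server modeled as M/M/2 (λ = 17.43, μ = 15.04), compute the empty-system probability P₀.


a = λ/μ = 17.43/15.04 = 1.1589; ρ = a/c = 0.5795
Σ_{k=0}^{1} a^k/k! (terms k=0..1) = 1.00000 + 1.15891 = 2.15891
Tail: a^2/(2!(1−ρ)) = 1.34307/(2·0.4205) = 1.59682
P₀ = 1/(2.15891 + 1.59682) = 1/3.75573 = 0.266260

Final: 0.266260


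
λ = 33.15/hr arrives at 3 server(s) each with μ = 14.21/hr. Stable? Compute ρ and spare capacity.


Total capacity cμ = 3·14.21 = 42.63/hr
ρ = λ/(cμ) = 33.15/42.63 = 0.7776
Stable ⇔ ρ < 1: YES
Spare capacity = cμ − λ = 42.63 − 33.15 = 9.48/hr

Final: ρ = 0.7776; stable; margin = 9.48/hr


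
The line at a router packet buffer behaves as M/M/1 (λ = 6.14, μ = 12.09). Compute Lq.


ρ = 6.14/12.09 = 0.5079
Lq = ρ²/(1−ρ) = 0.2579/0.4921 = 0.5241

Final: 0.5241


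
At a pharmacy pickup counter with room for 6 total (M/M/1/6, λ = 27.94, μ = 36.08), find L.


ρ = 27.94/36.08 = 0.7744
L = ρ[1 − (K+1)ρ^K + Kρ^(K+1)] / [(1−ρ)(1−ρ^(K+1))]
Numerator: 0.7744·(1 − 7·0.215655 + 6·0.167001) = 0.381327
Denominator: (0.2256)·(0.832999) = 0.187933
L = 0.381327/0.187933 = 2.0291

Final: 2.0291


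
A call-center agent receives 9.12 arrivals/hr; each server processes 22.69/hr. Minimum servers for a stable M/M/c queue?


Stability requires cμ > λ ⇔ c > λ/μ.
λ/μ = 9.12/22.69 = 0.4019
Minimum integer c = ⌊0.4019⌋ + 1 = 1
Check: 1·22.69 = 22.69 > 9.12, while 0·22.69 = 0.00 ≤ 9.12

Final: 1 servers


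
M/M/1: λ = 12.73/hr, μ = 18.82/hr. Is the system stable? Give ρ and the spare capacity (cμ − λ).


Total capacity cμ = 1·18.82 = 18.82/hr
ρ = λ/(cμ) = 12.73/18.82 = 0.6764
Stable ⇔ ρ < 1: YES
Spare capacity = cμ − λ = 18.82 − 12.73 = 6.09/hr

Final: ρ = 0.6764; stable; margin = 6.09/hr


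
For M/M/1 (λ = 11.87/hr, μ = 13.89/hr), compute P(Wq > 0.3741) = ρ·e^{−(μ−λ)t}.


ρ = 11.87/13.89 = 0.8546
P(Wq > t) = ρ·e^{−(μ−λ)t} = 0.8546·e^{−0.7557}
= 0.8546·0.469690 = 0.401384

Final: 0.401384


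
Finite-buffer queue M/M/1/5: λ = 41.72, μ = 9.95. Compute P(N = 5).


ρ = λ/μ = 41.72/9.95 = 4.1930
P_K = (1−ρ)ρ^K/(1−ρ^(K+1)) = (-3.1930·1296.003263)/(1 − 5434.096095)
= -4138.092831/-5433.096095 = 0.761645

Final: 0.761645


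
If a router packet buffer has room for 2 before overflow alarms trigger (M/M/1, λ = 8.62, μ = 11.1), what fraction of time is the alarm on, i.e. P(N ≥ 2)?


ρ = 8.62/11.1 = 0.7766
P(N ≥ n) = ρ^n = 0.7766^2 = 0.603071

Final: 0.603071


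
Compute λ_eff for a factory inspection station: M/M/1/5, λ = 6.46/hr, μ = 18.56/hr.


ρ = 0.3481; P_K = (1−ρ)ρ^5/(1−ρ^6) = 0.003336
λ_eff = λ(1 − P_K) = 6.46·(1 − 0.003336) = 6.46·0.996664 = 6.4384 /hr

Final: 6.4384 /hr


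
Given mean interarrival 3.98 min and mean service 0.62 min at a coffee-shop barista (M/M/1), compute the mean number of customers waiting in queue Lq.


λ = 60/3.98 = 15.0754 /hr
μ = 60/0.62 = 96.7742 /hr
ρ = λ/μ = 15.0754/96.7742 = 0.1558
Lq = ρ²/(1−ρ) = 0.02427/0.8442 = 0.02874

Final: 0.02874


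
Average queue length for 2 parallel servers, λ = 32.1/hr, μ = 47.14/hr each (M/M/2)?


a = λ/μ = 0.6810; ρ = a/2 = 0.3405
P₀ = 0.492008
Lq = P₀·a^c·ρ / (c!·(1−ρ)²) = 0.492008·0.46369·0.3405/(2·0.43497)
= 0.08929

Final: 0.08929


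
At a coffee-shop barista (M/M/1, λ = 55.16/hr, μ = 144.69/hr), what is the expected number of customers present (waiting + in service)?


ρ = λ/μ = 55.16/144.69 = 0.3812
L = ρ/(1−ρ) = 0.3812/(1 − 0.3812) = 0.3812/0.6188 = 0.6161

Final: 0.6161


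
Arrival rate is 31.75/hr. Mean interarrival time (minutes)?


Mean interarrival time = 1/λ = 1/31.75 hour = 0.03150 hour
In minutes: 0.03150 × 60 = 1.8898 min

Final: 1.8898 min


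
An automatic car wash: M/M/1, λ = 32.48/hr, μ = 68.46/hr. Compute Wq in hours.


ρ = 32.48/68.46 = 0.4744
Wq = ρ/(μ−λ) = 0.4744/(68.46 − 32.48) = 0.4744/35.98 = 0.01319 hr

Final: 0.01319 hr


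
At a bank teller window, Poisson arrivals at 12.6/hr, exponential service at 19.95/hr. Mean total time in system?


W = 1/(μ−λ) = 1/(19.95 − 12.6) = 1/7.35 = 0.1361 hr

Final: 0.1361 hr


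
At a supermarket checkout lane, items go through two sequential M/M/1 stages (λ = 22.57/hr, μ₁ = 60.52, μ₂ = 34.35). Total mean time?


Each node sees arrival rate λ = 22.57/hr (tandem ⇒ throughput preserved).
W₁ = 1/(μ₁−λ) = 1/(60.52−22.57) = 0.02635 hr
W₂ = 1/(μ₂−λ) = 1/(34.35−22.57) = 0.08489 hr
W_total = W₁ + W₂ = 0.02635 + 0.08489 = 0.11124 hr

Final: 0.11124 hr


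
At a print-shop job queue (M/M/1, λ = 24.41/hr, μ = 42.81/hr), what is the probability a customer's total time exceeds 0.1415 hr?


W ~ Exponential(μ−λ) for M/M/1.
μ − λ = 42.81 − 24.41 = 18.4000
P(W > t) = e^{−(μ−λ)t} = e^{−2.6036} = 0.074007

Final: 0.074007


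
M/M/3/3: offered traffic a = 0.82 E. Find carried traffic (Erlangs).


B(3,0.82) = 0.040877 (Erlang-B)
Carried load = a(1 − B) = 0.82·(1 − 0.040877) = 0.82·0.959123 = 0.7865 E

Final: 0.7865 Erlangs


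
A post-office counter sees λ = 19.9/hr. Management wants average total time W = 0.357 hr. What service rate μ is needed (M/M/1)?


W = 1/(μ−λ) ⇒ μ − λ = 1/W = 1/0.357 = 2.8011
μ = λ + 1/W = 19.9 + 2.8011 = 22.7011 per hr

Final: 22.7011 /hr


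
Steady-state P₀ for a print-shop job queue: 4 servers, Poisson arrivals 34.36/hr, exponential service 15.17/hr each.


a = λ/μ = 34.36/15.17 = 2.2650; ρ = a/c = 0.5662
Σ_{k=0}^{3} a^k/k! (terms k=0..3) = 1.00000 + 2.26500 + 2.56511 + 1.93665 = 7.76675
Tail: a^4/(4!(1−ρ)) = 26.31906/(24·0.4338) = 2.52824
P₀ = 1/(7.76675 + 2.52824) = 1/10.29500 = 0.097135

Final: 0.097135


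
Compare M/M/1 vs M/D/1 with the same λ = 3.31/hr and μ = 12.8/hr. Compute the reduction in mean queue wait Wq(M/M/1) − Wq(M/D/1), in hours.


ρ = 3.31/12.8 = 0.2586
Wq(M/M/1) = ρ/(μ−λ) = 0.2586/9.49 = 0.02725 hr
Wq(M/D/1) = ρ/(2(μ−λ)) = 0.01362 hr
Savings = 0.02725 − 0.01362 = 0.01362 hr

Final: 0.01362 hr


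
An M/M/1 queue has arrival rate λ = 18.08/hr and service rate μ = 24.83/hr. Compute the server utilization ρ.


ρ = λ/μ = 18.08/24.83 = 0.7282

Final: 0.7282


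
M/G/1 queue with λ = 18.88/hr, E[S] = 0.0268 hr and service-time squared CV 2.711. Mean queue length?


ρ = λ·E[S] = 18.88·0.0268 = 0.5060
Lq = ρ²(1+C_s²)/(2(1−ρ)) = 0.2560·(1+2.711)/(2·0.4940)
= 0.2560·3.7110/0.9880 = 0.96160

Final: 0.96160


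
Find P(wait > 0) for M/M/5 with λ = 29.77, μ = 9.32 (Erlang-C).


a = λ/μ = 3.1942; ρ = a/5 = 0.6388
P₀ = 0.037401 (from M/M/c formula)
C(c,a) = [a^c/(c!(1−ρ))]·P₀ = [332.51758/(120·0.3612)]·0.037401
= 7.67247·0.037401 = 0.286957

Final: 0.286957


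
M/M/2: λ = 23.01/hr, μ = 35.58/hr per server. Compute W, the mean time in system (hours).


a = 0.6467; ρ = 0.3234; P₀ = 0.511309
Lq = P₀·a^c·ρ/(c!(1−ρ)²) = 0.07552
Wq = Lq/λ = 0.07552/23.01 = 0.003282 hr
W = Wq + 1/μ = 0.003282 + 0.02811 = 0.03139 hr

Final: 0.03139 hr


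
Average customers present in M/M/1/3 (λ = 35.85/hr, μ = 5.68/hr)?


ρ = 35.85/5.68 = 6.3116
L = ρ[1 − (K+1)ρ^K + Kρ^(K+1)] / [(1−ρ)(1−ρ^(K+1))]
Numerator: 6.3116·(1 − 4·251.433113 + 3·1586.950196) = 23707.189276
Denominator: (-5.3116)·(-1585.950196) = 8423.964331
L = 23707.189276/8423.964331 = 2.8143

Final: 2.8143


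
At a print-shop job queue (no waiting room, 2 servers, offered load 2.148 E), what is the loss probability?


B(c,a) = (a^c/c!) / Σ_{k=0}^{c} a^k/k!
a^2/2! = 2.306952
Σ terms (k=0..2): 1.00000 + 2.14800 + 2.30695 = 5.454952
B = 2.306952/5.454952 = 0.422910

Final: 0.422910


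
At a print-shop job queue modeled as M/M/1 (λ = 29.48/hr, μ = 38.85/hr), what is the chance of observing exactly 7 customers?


ρ = 29.48/38.85 = 0.7588
P_n = (1−ρ)·ρ^n = (1 − 0.7588)·0.7588^7 = 0.2412·0.144862 = 0.034938

Final: 0.034938


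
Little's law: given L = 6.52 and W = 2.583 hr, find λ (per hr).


λ = L/W = 6.52/2.583 = 2.5242 /hr

Final: 2.5242 /hr


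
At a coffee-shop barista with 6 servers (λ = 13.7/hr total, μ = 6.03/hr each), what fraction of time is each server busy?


ρ = λ/(cμ) = 13.7/(6·6.03) = 13.7/36.18 = 0.3787

Final: 0.3787


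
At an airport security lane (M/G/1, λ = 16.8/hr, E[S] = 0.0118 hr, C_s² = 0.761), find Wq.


ρ = λ·E[S] = 16.8·0.0118 = 0.1982
E[S²] = E[S]²(1+C_s²) = 0.0118²·(1+0.761) = 0.0002452
Wq = λ·E[S²]/(2(1−ρ)) = 16.8·0.0002452/(2·0.8018) = 0.002569 hr

Final: 0.002569 hr


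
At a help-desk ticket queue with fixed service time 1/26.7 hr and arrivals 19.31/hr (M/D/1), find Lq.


ρ = 19.31/26.7 = 0.7232
M/D/1: Lq = ρ²/(2(1−ρ)) = 0.5230/(2·0.2768) = 0.94488

Final: 0.94488


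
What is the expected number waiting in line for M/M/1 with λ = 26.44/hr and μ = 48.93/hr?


ρ = 26.44/48.93 = 0.5404
Lq = ρ²/(1−ρ) = 0.2920/0.4596 = 0.6353

Final: 0.6353


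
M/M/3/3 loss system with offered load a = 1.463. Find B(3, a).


B(c,a) = (a^c/c!) / Σ_{k=0}^{c} a^k/k!
a^3/3! = 0.521893
Σ terms (k=0..3): 1.00000 + 1.46300 + 1.07018 + 0.52189 = 4.055078
B = 0.521893/4.055078 = 0.128701

Final: 0.128701


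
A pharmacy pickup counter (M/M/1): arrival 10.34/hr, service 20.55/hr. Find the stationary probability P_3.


ρ = 10.34/20.55 = 0.5032
P_n = (1−ρ)·ρ^n = (1 − 0.5032)·0.5032^3 = 0.4968·0.127387 = 0.063291

Final: 0.063291
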